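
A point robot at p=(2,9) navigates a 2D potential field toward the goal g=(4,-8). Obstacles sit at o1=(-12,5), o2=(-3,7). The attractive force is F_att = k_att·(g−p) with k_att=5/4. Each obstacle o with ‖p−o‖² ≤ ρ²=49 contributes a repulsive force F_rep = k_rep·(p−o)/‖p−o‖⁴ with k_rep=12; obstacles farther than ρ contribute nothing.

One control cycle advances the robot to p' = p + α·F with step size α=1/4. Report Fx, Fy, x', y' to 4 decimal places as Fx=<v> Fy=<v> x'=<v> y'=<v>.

F_att = 5/4·(g−p) = 5/4·(2,-17) = (2.5000,-21.2500)
o1: d²=212 > ρ²=49 → inactive
o2: d²=29 ≤ ρ²=49; F_rep = 12·(5,2)/29² = (0.0713,0.0285)
F = F_att + ΣF_rep = (2.5713,-21.2215)
p' = p + 1/4·F = (2.6428,3.6946)

Fx=2.5713 Fy=-21.2215 x'=2.6428 y'=3.6946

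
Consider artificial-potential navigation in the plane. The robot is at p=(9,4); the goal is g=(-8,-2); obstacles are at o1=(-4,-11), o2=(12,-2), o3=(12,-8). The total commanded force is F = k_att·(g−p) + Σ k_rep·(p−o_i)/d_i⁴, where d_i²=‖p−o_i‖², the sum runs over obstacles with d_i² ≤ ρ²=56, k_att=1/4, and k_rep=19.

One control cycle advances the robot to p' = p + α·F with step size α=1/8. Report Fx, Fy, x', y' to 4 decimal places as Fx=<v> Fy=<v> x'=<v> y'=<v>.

F_att = 1/4·(g−p) = 1/4·(-17,-6) = (-4.2500,-1.5000)
o1: d²=394 > ρ²=56 → inactive
o2: d²=45 ≤ ρ²=56; F_rep = 19·(-3,6)/45² = (-0.0281,0.0563)
o3: d²=153 > ρ²=56 → inactive
F = F_att + ΣF_rep = (-4.2781,-1.4437)
p' = p + 1/8·F = (8.4652,3.8195)

Fx=-4.2781 Fy=-1.4437 x'=8.4652 y'=3.8195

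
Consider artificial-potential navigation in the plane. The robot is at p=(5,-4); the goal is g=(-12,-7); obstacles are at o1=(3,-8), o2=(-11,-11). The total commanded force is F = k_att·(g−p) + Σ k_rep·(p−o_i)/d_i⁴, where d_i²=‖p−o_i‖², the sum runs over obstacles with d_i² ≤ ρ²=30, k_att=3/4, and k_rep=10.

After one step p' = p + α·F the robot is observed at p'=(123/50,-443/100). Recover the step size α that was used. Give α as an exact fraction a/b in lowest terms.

F_att = 3/4·(g−p) = 3/4·(-17,-3) = (-12.7500,-2.2500)
o1: d²=20 ≤ ρ²=30; F_rep = 10·(2,4)/20² = (0.0500,0.1000)
o2: d²=305 > ρ²=30 → inactive
F = F_att + ΣF_rep = (-12.7000,-2.1500)
Δp = p'−p = (-2.5400,-0.4300); α = Δx/Fx = (-127/50) / (-127/10) = 1/5
check: Δy/Fy = (-43/100) / (-43/20) = 1/5 ✓

α = 1/5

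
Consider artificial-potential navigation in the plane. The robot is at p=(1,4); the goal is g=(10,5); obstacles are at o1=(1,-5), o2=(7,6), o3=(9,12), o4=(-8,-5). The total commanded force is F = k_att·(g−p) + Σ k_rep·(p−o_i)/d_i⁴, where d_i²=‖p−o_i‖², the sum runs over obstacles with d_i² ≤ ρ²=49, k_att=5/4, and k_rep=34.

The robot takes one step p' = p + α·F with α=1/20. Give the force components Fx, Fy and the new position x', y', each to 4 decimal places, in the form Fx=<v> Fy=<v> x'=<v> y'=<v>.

F_att = 5/4·(g−p) = 5/4·(9,1) = (11.2500,1.2500)
o1: d²=81 > ρ²=49 → inactive
o2: d²=40 ≤ ρ²=49; F_rep = 34·(-6,-2)/40² = (-0.1275,-0.0425)
o3: d²=128 > ρ²=49 → inactive
o4: d²=162 > ρ²=49 → inactive
F = F_att + ΣF_rep = (11.1225,1.2075)
p' = p + 1/20·F = (1.5561,4.0604)

Fx=11.1225 Fy=1.2075 x'=1.5561 y'=4.0604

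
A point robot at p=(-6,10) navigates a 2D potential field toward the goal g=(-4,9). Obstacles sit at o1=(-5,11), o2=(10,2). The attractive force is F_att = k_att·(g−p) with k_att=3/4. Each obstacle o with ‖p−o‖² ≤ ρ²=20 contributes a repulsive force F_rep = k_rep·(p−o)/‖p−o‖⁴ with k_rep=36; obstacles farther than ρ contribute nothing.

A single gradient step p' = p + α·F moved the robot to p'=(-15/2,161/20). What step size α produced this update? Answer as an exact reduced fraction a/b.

α = 1/5

F_att = 3/4·(g−p) = 3/4·(2,-1) = (1.5000,-0.7500)
o1: d²=2 ≤ ρ²=20; F_rep = 36·(-1,-1)/2² = (-9.0000,-9.0000)
o2: d²=320 > ρ²=20 → inactive
F = F_att + ΣF_rep = (-7.5000,-9.7500)
Δp = p'−p = (-1.5000,-1.9500); α = Δx/Fx = (-3/2) / (-15/2) = 1/5
check: Δy/Fy = (-39/20) / (-39/4) = 1/5 ✓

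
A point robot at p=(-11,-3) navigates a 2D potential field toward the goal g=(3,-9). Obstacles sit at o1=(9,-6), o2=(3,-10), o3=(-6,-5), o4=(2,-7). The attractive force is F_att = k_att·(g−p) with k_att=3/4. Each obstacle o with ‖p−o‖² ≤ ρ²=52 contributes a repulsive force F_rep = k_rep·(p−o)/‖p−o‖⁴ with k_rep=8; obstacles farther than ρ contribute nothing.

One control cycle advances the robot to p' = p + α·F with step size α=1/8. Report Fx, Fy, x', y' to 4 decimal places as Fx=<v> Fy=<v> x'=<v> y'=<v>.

Fx=10.4524 Fy=-4.4810 x'=-9.6934 y'=-3.5601

F_att = 3/4·(g−p) = 3/4·(14,-6) = (10.5000,-4.5000)
o1: d²=409 > ρ²=52 → inactive
o2: d²=245 > ρ²=52 → inactive
o3: d²=29 ≤ ρ²=52; F_rep = 8·(-5,2)/29² = (-0.0476,0.0190)
o4: d²=185 > ρ²=52 → inactive
F = F_att + ΣF_rep = (10.4524,-4.4810)
p' = p + 1/8·F = (-9.6934,-3.5601)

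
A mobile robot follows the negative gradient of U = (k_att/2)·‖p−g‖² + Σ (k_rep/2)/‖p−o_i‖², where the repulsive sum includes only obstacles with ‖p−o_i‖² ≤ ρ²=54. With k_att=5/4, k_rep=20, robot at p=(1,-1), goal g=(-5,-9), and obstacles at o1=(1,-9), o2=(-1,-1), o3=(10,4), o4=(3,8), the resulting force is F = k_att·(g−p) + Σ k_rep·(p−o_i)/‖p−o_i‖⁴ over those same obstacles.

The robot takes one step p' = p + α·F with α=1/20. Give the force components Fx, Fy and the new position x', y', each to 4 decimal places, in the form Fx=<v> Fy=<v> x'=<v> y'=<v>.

F_att = 5/4·(g−p) = 5/4·(-6,-8) = (-7.5000,-10.0000)
o1: d²=64 > ρ²=54 → inactive
o2: d²=4 ≤ ρ²=54; F_rep = 20·(2,0)/4² = (2.5000,0.0000)
o3: d²=106 > ρ²=54 → inactive
o4: d²=85 > ρ²=54 → inactive
F = F_att + ΣF_rep = (-5.0000,-10.0000)
p' = p + 1/20·F = (0.7500,-1.5000)

Fx=-5.0000 Fy=-10.0000 x'=0.7500 y'=-1.5000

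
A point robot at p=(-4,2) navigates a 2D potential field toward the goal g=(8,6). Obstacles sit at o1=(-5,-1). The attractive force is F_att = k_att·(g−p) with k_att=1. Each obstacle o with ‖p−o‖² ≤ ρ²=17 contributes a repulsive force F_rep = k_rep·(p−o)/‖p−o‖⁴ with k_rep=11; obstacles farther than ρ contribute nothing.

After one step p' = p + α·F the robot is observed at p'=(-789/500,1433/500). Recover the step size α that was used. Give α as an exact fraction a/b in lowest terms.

α = 1/5

F_att = 1·(g−p) = 1·(12,4) = (12.0000,4.0000)
o1: d²=10 ≤ ρ²=17; F_rep = 11·(1,3)/10² = (0.1100,0.3300)
F = F_att + ΣF_rep = (12.1100,4.3300)
Δp = p'−p = (2.4220,0.8660); α = Δx/Fx = (1211/500) / (1211/100) = 1/5
check: Δy/Fy = (433/500) / (433/100) = 1/5 ✓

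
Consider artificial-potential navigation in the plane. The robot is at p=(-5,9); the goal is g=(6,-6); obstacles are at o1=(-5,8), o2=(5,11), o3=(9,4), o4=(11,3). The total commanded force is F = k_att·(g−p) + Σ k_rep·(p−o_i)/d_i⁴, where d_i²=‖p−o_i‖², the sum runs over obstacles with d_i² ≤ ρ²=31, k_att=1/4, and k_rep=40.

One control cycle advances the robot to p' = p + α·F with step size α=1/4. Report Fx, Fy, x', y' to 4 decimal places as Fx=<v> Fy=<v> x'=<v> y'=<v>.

F_att = 1/4·(g−p) = 1/4·(11,-15) = (2.7500,-3.7500)
o1: d²=1 ≤ ρ²=31; F_rep = 40·(0,1)/1² = (0.0000,40.0000)
o2: d²=104 > ρ²=31 → inactive
o3: d²=221 > ρ²=31 → inactive
o4: d²=292 > ρ²=31 → inactive
F = F_att + ΣF_rep = (2.7500,36.2500)
p' = p + 1/4·F = (-4.3125,18.0625)

Fx=2.7500 Fy=36.2500 x'=-4.3125 y'=18.0625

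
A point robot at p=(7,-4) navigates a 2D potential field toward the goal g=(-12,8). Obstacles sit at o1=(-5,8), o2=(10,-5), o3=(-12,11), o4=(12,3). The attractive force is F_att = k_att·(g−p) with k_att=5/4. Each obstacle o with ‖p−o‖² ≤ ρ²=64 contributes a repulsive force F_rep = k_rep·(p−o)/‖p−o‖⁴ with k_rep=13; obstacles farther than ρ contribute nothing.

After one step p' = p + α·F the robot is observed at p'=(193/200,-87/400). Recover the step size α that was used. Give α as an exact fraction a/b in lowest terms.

F_att = 5/4·(g−p) = 5/4·(-19,12) = (-23.7500,15.0000)
o1: d²=288 > ρ²=64 → inactive
o2: d²=10 ≤ ρ²=64; F_rep = 13·(-3,1)/10² = (-0.3900,0.1300)
o3: d²=586 > ρ²=64 → inactive
o4: d²=74 > ρ²=64 → inactive
F = F_att + ΣF_rep = (-24.1400,15.1300)
Δp = p'−p = (-6.0350,3.7825); α = Δx/Fx = (-1207/200) / (-1207/50) = 1/4
check: Δy/Fy = (1513/400) / (1513/100) = 1/4 ✓

α = 1/4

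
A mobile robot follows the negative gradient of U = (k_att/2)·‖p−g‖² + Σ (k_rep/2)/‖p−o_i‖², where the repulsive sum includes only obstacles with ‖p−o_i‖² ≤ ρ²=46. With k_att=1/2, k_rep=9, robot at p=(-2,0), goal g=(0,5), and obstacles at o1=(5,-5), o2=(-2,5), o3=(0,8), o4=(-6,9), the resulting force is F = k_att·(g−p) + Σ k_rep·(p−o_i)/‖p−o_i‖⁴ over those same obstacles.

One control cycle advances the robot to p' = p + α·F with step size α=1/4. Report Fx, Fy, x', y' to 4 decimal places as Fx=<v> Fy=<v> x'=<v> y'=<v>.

Fx=1.0000 Fy=2.4280 x'=-1.7500 y'=0.6070

F_att = 1/2·(g−p) = 1/2·(2,5) = (1.0000,2.5000)
o1: d²=74 > ρ²=46 → inactive
o2: d²=25 ≤ ρ²=46; F_rep = 9·(0,-5)/25² = (0.0000,-0.0720)
o3: d²=68 > ρ²=46 → inactive
o4: d²=97 > ρ²=46 → inactive
F = F_att + ΣF_rep = (1.0000,2.4280)
p' = p + 1/4·F = (-1.7500,0.6070)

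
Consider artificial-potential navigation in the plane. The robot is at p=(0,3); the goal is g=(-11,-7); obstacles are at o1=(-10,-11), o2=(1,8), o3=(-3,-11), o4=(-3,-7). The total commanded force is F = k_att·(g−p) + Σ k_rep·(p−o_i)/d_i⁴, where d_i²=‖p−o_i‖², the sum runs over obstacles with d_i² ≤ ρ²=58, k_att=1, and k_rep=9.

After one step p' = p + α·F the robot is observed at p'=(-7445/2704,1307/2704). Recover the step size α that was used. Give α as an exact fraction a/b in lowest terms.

α = 1/4

F_att = 1·(g−p) = 1·(-11,-10) = (-11.0000,-10.0000)
o1: d²=296 > ρ²=58 → inactive
o2: d²=26 ≤ ρ²=58; F_rep = 9·(-1,-5)/26² = (-0.0133,-0.0666)
o3: d²=205 > ρ²=58 → inactive
o4: d²=109 > ρ²=58 → inactive
F = F_att + ΣF_rep = (-11.0133,-10.0666)
Δp = p'−p = (-2.7533,-2.5166); α = Δx/Fx = (-7445/2704) / (-7445/676) = 1/4
check: Δy/Fy = (-6805/2704) / (-6805/676) = 1/4 ✓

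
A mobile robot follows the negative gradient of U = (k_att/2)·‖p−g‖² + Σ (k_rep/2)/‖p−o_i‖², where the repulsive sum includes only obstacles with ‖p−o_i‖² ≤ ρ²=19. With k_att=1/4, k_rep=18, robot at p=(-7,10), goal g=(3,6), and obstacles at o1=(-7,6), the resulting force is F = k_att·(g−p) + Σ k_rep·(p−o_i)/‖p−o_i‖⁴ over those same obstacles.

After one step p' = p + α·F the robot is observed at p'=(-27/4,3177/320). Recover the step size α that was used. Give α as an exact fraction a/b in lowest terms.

α = 1/10

F_att = 1/4·(g−p) = 1/4·(10,-4) = (2.5000,-1.0000)
o1: d²=16 ≤ ρ²=19; F_rep = 18·(0,4)/16² = (0.0000,0.2812)
F = F_att + ΣF_rep = (2.5000,-0.7188)
Δp = p'−p = (0.2500,-0.0719); α = Δx/Fx = (1/4) / (5/2) = 1/10
check: Δy/Fy = (-23/320) / (-23/32) = 1/10 ✓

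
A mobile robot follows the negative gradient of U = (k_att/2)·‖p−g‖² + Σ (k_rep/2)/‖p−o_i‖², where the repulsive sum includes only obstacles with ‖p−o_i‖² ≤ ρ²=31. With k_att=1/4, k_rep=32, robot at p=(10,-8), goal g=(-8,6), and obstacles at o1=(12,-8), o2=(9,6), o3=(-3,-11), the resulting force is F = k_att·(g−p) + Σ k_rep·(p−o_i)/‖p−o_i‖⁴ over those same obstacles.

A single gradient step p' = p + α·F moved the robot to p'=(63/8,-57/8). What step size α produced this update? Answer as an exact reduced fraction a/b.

F_att = 1/4·(g−p) = 1/4·(-18,14) = (-4.5000,3.5000)
o1: d²=4 ≤ ρ²=31; F_rep = 32·(-2,0)/4² = (-4.0000,0.0000)
o2: d²=197 > ρ²=31 → inactive
o3: d²=178 > ρ²=31 → inactive
F = F_att + ΣF_rep = (-8.5000,3.5000)
Δp = p'−p = (-2.1250,0.8750); α = Δx/Fx = (-17/8) / (-17/2) = 1/4
check: Δy/Fy = (7/8) / (7/2) = 1/4 ✓

α = 1/4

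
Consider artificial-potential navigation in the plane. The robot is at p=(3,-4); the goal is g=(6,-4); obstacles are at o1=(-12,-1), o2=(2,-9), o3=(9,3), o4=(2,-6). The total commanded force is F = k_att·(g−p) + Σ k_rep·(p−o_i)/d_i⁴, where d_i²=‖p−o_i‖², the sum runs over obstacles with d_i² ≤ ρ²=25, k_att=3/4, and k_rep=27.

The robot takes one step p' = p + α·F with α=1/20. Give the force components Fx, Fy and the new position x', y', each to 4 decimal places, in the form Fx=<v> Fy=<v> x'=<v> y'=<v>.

Fx=3.3300 Fy=2.1600 x'=3.1665 y'=-3.8920

F_att = 3/4·(g−p) = 3/4·(3,0) = (2.2500,0.0000)
o1: d²=234 > ρ²=25 → inactive
o2: d²=26 > ρ²=25 → inactive
o3: d²=85 > ρ²=25 → inactive
o4: d²=5 ≤ ρ²=25; F_rep = 27·(1,2)/5² = (1.0800,2.1600)
F = F_att + ΣF_rep = (3.3300,2.1600)
p' = p + 1/20·F = (3.1665,-3.8920)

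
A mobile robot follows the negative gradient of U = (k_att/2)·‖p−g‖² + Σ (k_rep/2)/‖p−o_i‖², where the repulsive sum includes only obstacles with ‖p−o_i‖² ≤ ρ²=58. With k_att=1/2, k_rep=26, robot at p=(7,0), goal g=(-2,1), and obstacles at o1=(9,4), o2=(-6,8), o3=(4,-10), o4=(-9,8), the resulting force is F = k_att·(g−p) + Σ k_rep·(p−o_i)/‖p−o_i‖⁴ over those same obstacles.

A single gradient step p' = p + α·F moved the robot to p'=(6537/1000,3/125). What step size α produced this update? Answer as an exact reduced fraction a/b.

α = 1/10

F_att = 1/2·(g−p) = 1/2·(-9,1) = (-4.5000,0.5000)
o1: d²=20 ≤ ρ²=58; F_rep = 26·(-2,-4)/20² = (-0.1300,-0.2600)
o2: d²=233 > ρ²=58 → inactive
o3: d²=109 > ρ²=58 → inactive
o4: d²=320 > ρ²=58 → inactive
F = F_att + ΣF_rep = (-4.6300,0.2400)
Δp = p'−p = (-0.4630,0.0240); α = Δx/Fx = (-463/1000) / (-463/100) = 1/10
check: Δy/Fy = (3/125) / (6/25) = 1/10 ✓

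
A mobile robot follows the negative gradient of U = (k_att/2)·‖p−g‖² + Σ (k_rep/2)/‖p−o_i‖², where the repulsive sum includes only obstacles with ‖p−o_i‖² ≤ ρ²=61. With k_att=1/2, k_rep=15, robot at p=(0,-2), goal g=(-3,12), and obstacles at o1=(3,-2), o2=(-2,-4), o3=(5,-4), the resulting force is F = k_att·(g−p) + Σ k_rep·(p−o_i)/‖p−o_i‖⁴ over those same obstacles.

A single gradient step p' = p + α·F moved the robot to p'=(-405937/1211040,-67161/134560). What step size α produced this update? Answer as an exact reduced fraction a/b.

F_att = 1/2·(g−p) = 1/2·(-3,14) = (-1.5000,7.0000)
o1: d²=9 ≤ ρ²=61; F_rep = 15·(-3,0)/9² = (-0.5556,0.0000)
o2: d²=8 ≤ ρ²=61; F_rep = 15·(2,2)/8² = (0.4688,0.4688)
o3: d²=29 ≤ ρ²=61; F_rep = 15·(-5,2)/29² = (-0.0892,0.0357)
F = F_att + ΣF_rep = (-1.6760,7.5044)
Δp = p'−p = (-0.3352,1.5009); α = Δx/Fx = (-405937/1211040) / (-405937/242208) = 1/5
check: Δy/Fy = (201959/134560) / (201959/26912) = 1/5 ✓

α = 1/5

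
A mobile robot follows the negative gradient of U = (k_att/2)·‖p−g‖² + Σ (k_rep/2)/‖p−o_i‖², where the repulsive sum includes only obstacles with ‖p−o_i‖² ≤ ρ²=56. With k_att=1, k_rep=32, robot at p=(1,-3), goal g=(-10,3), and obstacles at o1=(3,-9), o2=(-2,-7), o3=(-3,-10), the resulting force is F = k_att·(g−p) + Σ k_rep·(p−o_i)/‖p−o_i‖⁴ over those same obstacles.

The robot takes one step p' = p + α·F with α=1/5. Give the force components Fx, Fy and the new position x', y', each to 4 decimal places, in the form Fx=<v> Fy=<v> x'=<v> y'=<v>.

Fx=-10.8864 Fy=6.3248 x'=-1.1773 y'=-1.7350

F_att = 1·(g−p) = 1·(-11,6) = (-11.0000,6.0000)
o1: d²=40 ≤ ρ²=56; F_rep = 32·(-2,6)/40² = (-0.0400,0.1200)
o2: d²=25 ≤ ρ²=56; F_rep = 32·(3,4)/25² = (0.1536,0.2048)
o3: d²=65 > ρ²=56 → inactive
F = F_att + ΣF_rep = (-10.8864,6.3248)
p' = p + 1/5·F = (-1.1773,-1.7350)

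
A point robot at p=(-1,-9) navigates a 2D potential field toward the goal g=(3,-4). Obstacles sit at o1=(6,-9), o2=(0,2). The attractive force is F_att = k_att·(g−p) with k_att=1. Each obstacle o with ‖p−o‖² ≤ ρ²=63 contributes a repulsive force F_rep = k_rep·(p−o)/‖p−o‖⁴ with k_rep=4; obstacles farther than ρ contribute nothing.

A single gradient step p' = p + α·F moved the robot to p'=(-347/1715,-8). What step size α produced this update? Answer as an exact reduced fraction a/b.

F_att = 1·(g−p) = 1·(4,5) = (4.0000,5.0000)
o1: d²=49 ≤ ρ²=63; F_rep = 4·(-7,0)/49² = (-0.0117,0.0000)
o2: d²=122 > ρ²=63 → inactive
F = F_att + ΣF_rep = (3.9883,5.0000)
Δp = p'−p = (0.7977,1.0000); α = Δx/Fx = (1368/1715) / (1368/343) = 1/5
check: Δy/Fy = (1) / (5) = 1/5 ✓

α = 1/5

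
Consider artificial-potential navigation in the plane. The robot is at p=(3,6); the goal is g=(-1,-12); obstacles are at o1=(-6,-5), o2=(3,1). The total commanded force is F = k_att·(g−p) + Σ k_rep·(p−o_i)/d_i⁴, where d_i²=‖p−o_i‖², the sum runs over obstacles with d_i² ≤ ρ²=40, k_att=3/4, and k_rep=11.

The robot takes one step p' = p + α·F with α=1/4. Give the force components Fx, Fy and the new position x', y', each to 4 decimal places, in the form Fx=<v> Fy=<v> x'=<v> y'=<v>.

F_att = 3/4·(g−p) = 3/4·(-4,-18) = (-3.0000,-13.5000)
o1: d²=202 > ρ²=40 → inactive
o2: d²=25 ≤ ρ²=40; F_rep = 11·(0,5)/25² = (0.0000,0.0880)
F = F_att + ΣF_rep = (-3.0000,-13.4120)
p' = p + 1/4·F = (2.2500,2.6470)

Fx=-3.0000 Fy=-13.4120 x'=2.2500 y'=2.6470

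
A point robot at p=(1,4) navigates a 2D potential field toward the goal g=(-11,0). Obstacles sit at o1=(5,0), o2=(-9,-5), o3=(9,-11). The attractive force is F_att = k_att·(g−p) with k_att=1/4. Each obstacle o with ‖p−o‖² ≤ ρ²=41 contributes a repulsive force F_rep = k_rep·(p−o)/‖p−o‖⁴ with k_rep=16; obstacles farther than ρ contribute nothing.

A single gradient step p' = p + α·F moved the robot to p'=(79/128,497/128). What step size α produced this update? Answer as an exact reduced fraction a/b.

F_att = 1/4·(g−p) = 1/4·(-12,-4) = (-3.0000,-1.0000)
o1: d²=32 ≤ ρ²=41; F_rep = 16·(-4,4)/32² = (-0.0625,0.0625)
o2: d²=181 > ρ²=41 → inactive
o3: d²=289 > ρ²=41 → inactive
F = F_att + ΣF_rep = (-3.0625,-0.9375)
Δp = p'−p = (-0.3828,-0.1172); α = Δx/Fx = (-49/128) / (-49/16) = 1/8
check: Δy/Fy = (-15/128) / (-15/16) = 1/8 ✓

α = 1/8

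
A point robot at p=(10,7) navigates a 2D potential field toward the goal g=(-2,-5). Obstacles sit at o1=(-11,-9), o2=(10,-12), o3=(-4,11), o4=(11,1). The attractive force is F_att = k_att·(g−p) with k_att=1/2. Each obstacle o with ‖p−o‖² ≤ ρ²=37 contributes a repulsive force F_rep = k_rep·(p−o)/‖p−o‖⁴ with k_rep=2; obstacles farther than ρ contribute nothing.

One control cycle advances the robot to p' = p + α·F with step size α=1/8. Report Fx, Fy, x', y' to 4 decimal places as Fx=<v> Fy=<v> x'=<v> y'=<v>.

F_att = 1/2·(g−p) = 1/2·(-12,-12) = (-6.0000,-6.0000)
o1: d²=697 > ρ²=37 → inactive
o2: d²=361 > ρ²=37 → inactive
o3: d²=212 > ρ²=37 → inactive
o4: d²=37 ≤ ρ²=37; F_rep = 2·(-1,6)/37² = (-0.0015,0.0088)
F = F_att + ΣF_rep = (-6.0015,-5.9912)
p' = p + 1/8·F = (9.2498,6.2511)

Fx=-6.0015 Fy=-5.9912 x'=9.2498 y'=6.2511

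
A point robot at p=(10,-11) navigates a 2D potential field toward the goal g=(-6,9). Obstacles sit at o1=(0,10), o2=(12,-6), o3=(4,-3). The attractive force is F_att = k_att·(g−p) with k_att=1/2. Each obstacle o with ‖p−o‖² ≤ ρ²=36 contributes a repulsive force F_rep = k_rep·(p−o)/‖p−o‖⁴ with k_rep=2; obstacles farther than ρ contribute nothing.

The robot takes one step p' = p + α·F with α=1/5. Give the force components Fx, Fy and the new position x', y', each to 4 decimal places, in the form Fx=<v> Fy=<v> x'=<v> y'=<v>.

Fx=-8.0048 Fy=9.9881 x'=8.3990 y'=-9.0024

F_att = 1/2·(g−p) = 1/2·(-16,20) = (-8.0000,10.0000)
o1: d²=541 > ρ²=36 → inactive
o2: d²=29 ≤ ρ²=36; F_rep = 2·(-2,-5)/29² = (-0.0048,-0.0119)
o3: d²=100 > ρ²=36 → inactive
F = F_att + ΣF_rep = (-8.0048,9.9881)
p' = p + 1/5·F = (8.3990,-9.0024)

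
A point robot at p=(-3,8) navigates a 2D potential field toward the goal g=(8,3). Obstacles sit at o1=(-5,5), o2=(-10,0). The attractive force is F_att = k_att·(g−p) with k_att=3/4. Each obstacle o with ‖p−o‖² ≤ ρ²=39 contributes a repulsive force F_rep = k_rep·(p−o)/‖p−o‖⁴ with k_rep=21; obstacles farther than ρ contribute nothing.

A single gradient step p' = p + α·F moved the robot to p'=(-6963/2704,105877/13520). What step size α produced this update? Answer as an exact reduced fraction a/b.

F_att = 3/4·(g−p) = 3/4·(11,-5) = (8.2500,-3.7500)
o1: d²=13 ≤ ρ²=39; F_rep = 21·(2,3)/13² = (0.2485,0.3728)
o2: d²=113 > ρ²=39 → inactive
F = F_att + ΣF_rep = (8.4985,-3.3772)
Δp = p'−p = (0.4249,-0.1689); α = Δx/Fx = (1149/2704) / (5745/676) = 1/20
check: Δy/Fy = (-2283/13520) / (-2283/676) = 1/20 ✓

α = 1/20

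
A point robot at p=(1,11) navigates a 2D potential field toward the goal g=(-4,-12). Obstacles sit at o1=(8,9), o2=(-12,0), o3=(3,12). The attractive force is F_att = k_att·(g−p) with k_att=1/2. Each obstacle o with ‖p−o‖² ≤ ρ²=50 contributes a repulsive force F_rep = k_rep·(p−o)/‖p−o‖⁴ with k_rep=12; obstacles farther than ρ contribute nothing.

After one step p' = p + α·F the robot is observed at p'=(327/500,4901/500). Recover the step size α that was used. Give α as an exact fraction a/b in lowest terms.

α = 1/10

F_att = 1/2·(g−p) = 1/2·(-5,-23) = (-2.5000,-11.5000)
o1: d²=53 > ρ²=50 → inactive
o2: d²=290 > ρ²=50 → inactive
o3: d²=5 ≤ ρ²=50; F_rep = 12·(-2,-1)/5² = (-0.9600,-0.4800)
F = F_att + ΣF_rep = (-3.4600,-11.9800)
Δp = p'−p = (-0.3460,-1.1980); α = Δx/Fx = (-173/500) / (-173/50) = 1/10
check: Δy/Fy = (-599/500) / (-599/50) = 1/10 ✓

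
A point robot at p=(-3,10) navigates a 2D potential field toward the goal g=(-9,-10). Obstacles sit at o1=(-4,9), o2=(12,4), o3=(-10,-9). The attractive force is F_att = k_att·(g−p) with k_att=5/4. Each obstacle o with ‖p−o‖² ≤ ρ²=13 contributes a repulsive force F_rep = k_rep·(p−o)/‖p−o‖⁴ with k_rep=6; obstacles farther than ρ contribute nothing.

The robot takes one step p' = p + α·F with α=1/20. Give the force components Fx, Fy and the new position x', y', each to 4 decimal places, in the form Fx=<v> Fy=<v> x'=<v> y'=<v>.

F_att = 5/4·(g−p) = 5/4·(-6,-20) = (-7.5000,-25.0000)
o1: d²=2 ≤ ρ²=13; F_rep = 6·(1,1)/2² = (1.5000,1.5000)
o2: d²=261 > ρ²=13 → inactive
o3: d²=410 > ρ²=13 → inactive
F = F_att + ΣF_rep = (-6.0000,-23.5000)
p' = p + 1/20·F = (-3.3000,8.8250)

Fx=-6.0000 Fy=-23.5000 x'=-3.3000 y'=8.8250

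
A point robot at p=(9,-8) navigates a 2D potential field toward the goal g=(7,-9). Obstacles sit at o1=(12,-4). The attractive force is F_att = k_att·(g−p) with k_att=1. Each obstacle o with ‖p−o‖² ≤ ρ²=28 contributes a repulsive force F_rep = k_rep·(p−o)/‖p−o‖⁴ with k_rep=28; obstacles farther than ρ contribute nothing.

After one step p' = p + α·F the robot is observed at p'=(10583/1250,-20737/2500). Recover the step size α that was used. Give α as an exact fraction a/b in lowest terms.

α = 1/4

F_att = 1·(g−p) = 1·(-2,-1) = (-2.0000,-1.0000)
o1: d²=25 ≤ ρ²=28; F_rep = 28·(-3,-4)/25² = (-0.1344,-0.1792)
F = F_att + ΣF_rep = (-2.1344,-1.1792)
Δp = p'−p = (-0.5336,-0.2948); α = Δx/Fx = (-667/1250) / (-1334/625) = 1/4
check: Δy/Fy = (-737/2500) / (-737/625) = 1/4 ✓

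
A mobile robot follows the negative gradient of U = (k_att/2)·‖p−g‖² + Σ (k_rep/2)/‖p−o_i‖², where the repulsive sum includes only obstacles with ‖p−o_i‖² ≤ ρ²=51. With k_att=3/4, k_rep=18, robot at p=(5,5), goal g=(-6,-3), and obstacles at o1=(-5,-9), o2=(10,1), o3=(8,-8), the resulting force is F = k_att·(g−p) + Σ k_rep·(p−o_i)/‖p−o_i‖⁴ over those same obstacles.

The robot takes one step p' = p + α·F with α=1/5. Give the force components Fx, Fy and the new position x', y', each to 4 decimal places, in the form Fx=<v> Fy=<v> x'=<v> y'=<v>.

Fx=-8.3035 Fy=-5.9572 x'=3.3393 y'=3.8086

F_att = 3/4·(g−p) = 3/4·(-11,-8) = (-8.2500,-6.0000)
o1: d²=296 > ρ²=51 → inactive
o2: d²=41 ≤ ρ²=51; F_rep = 18·(-5,4)/41² = (-0.0535,0.0428)
o3: d²=178 > ρ²=51 → inactive
F = F_att + ΣF_rep = (-8.3035,-5.9572)
p' = p + 1/5·F = (3.3393,3.8086)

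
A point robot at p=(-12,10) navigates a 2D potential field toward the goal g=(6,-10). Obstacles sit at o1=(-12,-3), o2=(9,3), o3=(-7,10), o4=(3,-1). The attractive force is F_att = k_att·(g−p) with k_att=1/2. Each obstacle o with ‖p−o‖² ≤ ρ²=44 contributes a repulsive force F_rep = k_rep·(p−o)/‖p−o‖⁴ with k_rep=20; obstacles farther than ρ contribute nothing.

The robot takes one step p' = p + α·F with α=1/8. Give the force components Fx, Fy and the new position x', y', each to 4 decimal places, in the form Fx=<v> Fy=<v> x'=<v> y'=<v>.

F_att = 1/2·(g−p) = 1/2·(18,-20) = (9.0000,-10.0000)
o1: d²=169 > ρ²=44 → inactive
o2: d²=490 > ρ²=44 → inactive
o3: d²=25 ≤ ρ²=44; F_rep = 20·(-5,0)/25² = (-0.1600,0.0000)
o4: d²=346 > ρ²=44 → inactive
F = F_att + ΣF_rep = (8.8400,-10.0000)
p' = p + 1/8·F = (-10.8950,8.7500)

Fx=8.8400 Fy=-10.0000 x'=-10.8950 y'=8.7500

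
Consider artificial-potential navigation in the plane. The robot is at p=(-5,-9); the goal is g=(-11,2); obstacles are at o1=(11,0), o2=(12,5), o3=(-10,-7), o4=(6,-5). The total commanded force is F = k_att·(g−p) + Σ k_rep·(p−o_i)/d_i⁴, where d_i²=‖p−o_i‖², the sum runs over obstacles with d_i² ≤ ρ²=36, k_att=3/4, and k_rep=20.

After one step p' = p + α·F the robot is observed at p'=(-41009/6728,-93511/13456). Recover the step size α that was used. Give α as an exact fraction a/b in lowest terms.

F_att = 3/4·(g−p) = 3/4·(-6,11) = (-4.5000,8.2500)
o1: d²=337 > ρ²=36 → inactive
o2: d²=485 > ρ²=36 → inactive
o3: d²=29 ≤ ρ²=36; F_rep = 20·(5,-2)/29² = (0.1189,-0.0476)
o4: d²=137 > ρ²=36 → inactive
F = F_att + ΣF_rep = (-4.3811,8.2024)
Δp = p'−p = (-1.0953,2.0506); α = Δx/Fx = (-7369/6728) / (-7369/1682) = 1/4
check: Δy/Fy = (27593/13456) / (27593/3364) = 1/4 ✓

α = 1/4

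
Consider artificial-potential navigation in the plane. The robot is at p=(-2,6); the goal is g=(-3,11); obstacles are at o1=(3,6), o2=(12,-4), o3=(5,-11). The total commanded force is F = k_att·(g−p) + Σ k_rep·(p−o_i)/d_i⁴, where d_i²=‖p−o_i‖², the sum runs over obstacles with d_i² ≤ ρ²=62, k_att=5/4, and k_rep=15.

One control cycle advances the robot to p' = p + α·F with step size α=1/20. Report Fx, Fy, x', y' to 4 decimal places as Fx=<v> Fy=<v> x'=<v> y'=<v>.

Fx=-1.3700 Fy=6.2500 x'=-2.0685 y'=6.3125

F_att = 5/4·(g−p) = 5/4·(-1,5) = (-1.2500,6.2500)
o1: d²=25 ≤ ρ²=62; F_rep = 15·(-5,0)/25² = (-0.1200,0.0000)
o2: d²=296 > ρ²=62 → inactive
o3: d²=338 > ρ²=62 → inactive
F = F_att + ΣF_rep = (-1.3700,6.2500)
p' = p + 1/20·F = (-2.0685,6.3125)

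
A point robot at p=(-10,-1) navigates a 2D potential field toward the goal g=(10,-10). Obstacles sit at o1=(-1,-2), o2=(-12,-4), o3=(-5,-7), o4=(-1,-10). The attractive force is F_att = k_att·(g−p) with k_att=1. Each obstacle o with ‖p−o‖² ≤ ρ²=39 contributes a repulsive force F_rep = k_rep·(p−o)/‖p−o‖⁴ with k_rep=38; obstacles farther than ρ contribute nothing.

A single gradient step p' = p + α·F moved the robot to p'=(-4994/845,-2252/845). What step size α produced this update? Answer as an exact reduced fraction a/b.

α = 1/5

F_att = 1·(g−p) = 1·(20,-9) = (20.0000,-9.0000)
o1: d²=82 > ρ²=39 → inactive
o2: d²=13 ≤ ρ²=39; F_rep = 38·(2,3)/13² = (0.4497,0.6746)
o3: d²=61 > ρ²=39 → inactive
o4: d²=162 > ρ²=39 → inactive
F = F_att + ΣF_rep = (20.4497,-8.3254)
Δp = p'−p = (4.0899,-1.6651); α = Δx/Fx = (3456/845) / (3456/169) = 1/5
check: Δy/Fy = (-1407/845) / (-1407/169) = 1/5 ✓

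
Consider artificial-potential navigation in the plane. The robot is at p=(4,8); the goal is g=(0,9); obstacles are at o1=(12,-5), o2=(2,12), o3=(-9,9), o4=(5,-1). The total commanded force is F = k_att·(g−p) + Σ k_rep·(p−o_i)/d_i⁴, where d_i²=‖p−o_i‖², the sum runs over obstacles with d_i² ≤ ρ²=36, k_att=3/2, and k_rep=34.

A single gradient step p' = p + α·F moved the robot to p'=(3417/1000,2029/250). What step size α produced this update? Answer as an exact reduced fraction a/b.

α = 1/10

F_att = 3/2·(g−p) = 3/2·(-4,1) = (-6.0000,1.5000)
o1: d²=233 > ρ²=36 → inactive
o2: d²=20 ≤ ρ²=36; F_rep = 34·(2,-4)/20² = (0.1700,-0.3400)
o3: d²=170 > ρ²=36 → inactive
o4: d²=82 > ρ²=36 → inactive
F = F_att + ΣF_rep = (-5.8300,1.1600)
Δp = p'−p = (-0.5830,0.1160); α = Δx/Fx = (-583/1000) / (-583/100) = 1/10
check: Δy/Fy = (29/250) / (29/25) = 1/10 ✓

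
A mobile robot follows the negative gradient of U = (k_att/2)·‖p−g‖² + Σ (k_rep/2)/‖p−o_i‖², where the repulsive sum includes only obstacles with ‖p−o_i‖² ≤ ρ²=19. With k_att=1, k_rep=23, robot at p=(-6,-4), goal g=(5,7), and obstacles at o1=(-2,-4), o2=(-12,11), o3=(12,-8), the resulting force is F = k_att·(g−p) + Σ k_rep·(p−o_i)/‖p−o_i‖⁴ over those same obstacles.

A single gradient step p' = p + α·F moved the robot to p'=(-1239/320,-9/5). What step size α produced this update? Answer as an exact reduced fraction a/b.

α = 1/5

F_att = 1·(g−p) = 1·(11,11) = (11.0000,11.0000)
o1: d²=16 ≤ ρ²=19; F_rep = 23·(-4,0)/16² = (-0.3594,0.0000)
o2: d²=261 > ρ²=19 → inactive
o3: d²=340 > ρ²=19 → inactive
F = F_att + ΣF_rep = (10.6406,11.0000)
Δp = p'−p = (2.1281,2.2000); α = Δx/Fx = (681/320) / (681/64) = 1/5
check: Δy/Fy = (11/5) / (11) = 1/5 ✓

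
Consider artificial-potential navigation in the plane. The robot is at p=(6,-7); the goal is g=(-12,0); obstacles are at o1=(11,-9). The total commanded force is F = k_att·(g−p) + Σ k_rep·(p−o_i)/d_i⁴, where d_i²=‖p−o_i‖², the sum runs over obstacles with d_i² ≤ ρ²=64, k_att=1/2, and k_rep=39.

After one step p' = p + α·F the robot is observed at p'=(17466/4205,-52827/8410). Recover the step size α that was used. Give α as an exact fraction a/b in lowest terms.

F_att = 1/2·(g−p) = 1/2·(-18,7) = (-9.0000,3.5000)
o1: d²=29 ≤ ρ²=64; F_rep = 39·(-5,2)/29² = (-0.2319,0.0927)
F = F_att + ΣF_rep = (-9.2319,3.5927)
Δp = p'−p = (-1.8464,0.7185); α = Δx/Fx = (-7764/4205) / (-7764/841) = 1/5
check: Δy/Fy = (6043/8410) / (6043/1682) = 1/5 ✓

α = 1/5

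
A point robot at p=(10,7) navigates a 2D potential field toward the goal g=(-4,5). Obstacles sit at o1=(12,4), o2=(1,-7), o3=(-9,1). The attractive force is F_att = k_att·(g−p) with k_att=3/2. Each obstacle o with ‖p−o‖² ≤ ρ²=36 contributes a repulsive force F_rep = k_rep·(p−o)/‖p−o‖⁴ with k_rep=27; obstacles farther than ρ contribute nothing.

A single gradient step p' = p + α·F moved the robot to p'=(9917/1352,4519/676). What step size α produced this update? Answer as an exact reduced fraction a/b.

α = 1/8

F_att = 3/2·(g−p) = 3/2·(-14,-2) = (-21.0000,-3.0000)
o1: d²=13 ≤ ρ²=36; F_rep = 27·(-2,3)/13² = (-0.3195,0.4793)
o2: d²=277 > ρ²=36 → inactive
o3: d²=397 > ρ²=36 → inactive
F = F_att + ΣF_rep = (-21.3195,-2.5207)
Δp = p'−p = (-2.6649,-0.3151); α = Δx/Fx = (-3603/1352) / (-3603/169) = 1/8
check: Δy/Fy = (-213/676) / (-426/169) = 1/8 ✓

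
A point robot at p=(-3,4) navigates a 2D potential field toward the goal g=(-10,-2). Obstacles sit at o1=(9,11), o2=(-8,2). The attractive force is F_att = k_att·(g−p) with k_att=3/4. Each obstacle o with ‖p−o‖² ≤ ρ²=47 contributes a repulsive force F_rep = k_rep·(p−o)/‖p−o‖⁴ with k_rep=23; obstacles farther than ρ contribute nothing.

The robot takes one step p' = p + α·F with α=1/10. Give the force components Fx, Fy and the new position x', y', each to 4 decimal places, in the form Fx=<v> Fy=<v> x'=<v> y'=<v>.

F_att = 3/4·(g−p) = 3/4·(-7,-6) = (-5.2500,-4.5000)
o1: d²=193 > ρ²=47 → inactive
o2: d²=29 ≤ ρ²=47; F_rep = 23·(5,2)/29² = (0.1367,0.0547)
F = F_att + ΣF_rep = (-5.1133,-4.4453)
p' = p + 1/10·F = (-3.5113,3.5555)

Fx=-5.1133 Fy=-4.4453 x'=-3.5113 y'=3.5555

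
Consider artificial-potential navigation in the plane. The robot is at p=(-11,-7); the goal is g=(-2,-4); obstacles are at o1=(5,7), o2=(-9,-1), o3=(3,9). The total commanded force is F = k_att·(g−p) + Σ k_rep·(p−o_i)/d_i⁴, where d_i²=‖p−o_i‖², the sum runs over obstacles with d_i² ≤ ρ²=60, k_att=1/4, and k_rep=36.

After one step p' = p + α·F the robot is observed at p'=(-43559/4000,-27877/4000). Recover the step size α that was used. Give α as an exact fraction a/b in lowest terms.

F_att = 1/4·(g−p) = 1/4·(9,3) = (2.2500,0.7500)
o1: d²=452 > ρ²=60 → inactive
o2: d²=40 ≤ ρ²=60; F_rep = 36·(-2,-6)/40² = (-0.0450,-0.1350)
o3: d²=452 > ρ²=60 → inactive
F = F_att + ΣF_rep = (2.2050,0.6150)
Δp = p'−p = (0.1103,0.0307); α = Δx/Fx = (441/4000) / (441/200) = 1/20
check: Δy/Fy = (123/4000) / (123/200) = 1/20 ✓

α = 1/20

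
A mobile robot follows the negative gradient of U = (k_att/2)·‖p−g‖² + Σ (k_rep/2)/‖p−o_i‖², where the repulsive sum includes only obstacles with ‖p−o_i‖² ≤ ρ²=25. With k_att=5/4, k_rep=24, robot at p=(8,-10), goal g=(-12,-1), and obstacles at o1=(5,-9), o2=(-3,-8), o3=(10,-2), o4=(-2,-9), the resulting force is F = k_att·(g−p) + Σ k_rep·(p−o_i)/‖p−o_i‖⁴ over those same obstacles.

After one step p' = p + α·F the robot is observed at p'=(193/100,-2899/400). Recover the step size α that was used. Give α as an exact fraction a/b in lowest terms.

F_att = 5/4·(g−p) = 5/4·(-20,9) = (-25.0000,11.2500)
o1: d²=10 ≤ ρ²=25; F_rep = 24·(3,-1)/10² = (0.7200,-0.2400)
o2: d²=125 > ρ²=25 → inactive
o3: d²=68 > ρ²=25 → inactive
o4: d²=101 > ρ²=25 → inactive
F = F_att + ΣF_rep = (-24.2800,11.0100)
Δp = p'−p = (-6.0700,2.7525); α = Δx/Fx = (-607/100) / (-607/25) = 1/4
check: Δy/Fy = (1101/400) / (1101/100) = 1/4 ✓

α = 1/4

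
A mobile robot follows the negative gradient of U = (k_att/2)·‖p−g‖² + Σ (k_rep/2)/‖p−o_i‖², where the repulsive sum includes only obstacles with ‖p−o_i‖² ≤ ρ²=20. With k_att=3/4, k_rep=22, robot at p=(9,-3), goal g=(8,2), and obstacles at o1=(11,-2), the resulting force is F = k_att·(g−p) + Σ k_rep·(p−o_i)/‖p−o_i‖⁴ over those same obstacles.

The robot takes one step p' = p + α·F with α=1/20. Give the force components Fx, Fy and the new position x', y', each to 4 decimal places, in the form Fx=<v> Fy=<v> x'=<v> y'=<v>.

Fx=-2.5100 Fy=2.8700 x'=8.8745 y'=-2.8565

F_att = 3/4·(g−p) = 3/4·(-1,5) = (-0.7500,3.7500)
o1: d²=5 ≤ ρ²=20; F_rep = 22·(-2,-1)/5² = (-1.7600,-0.8800)
F = F_att + ΣF_rep = (-2.5100,2.8700)
p' = p + 1/20·F = (8.8745,-2.8565)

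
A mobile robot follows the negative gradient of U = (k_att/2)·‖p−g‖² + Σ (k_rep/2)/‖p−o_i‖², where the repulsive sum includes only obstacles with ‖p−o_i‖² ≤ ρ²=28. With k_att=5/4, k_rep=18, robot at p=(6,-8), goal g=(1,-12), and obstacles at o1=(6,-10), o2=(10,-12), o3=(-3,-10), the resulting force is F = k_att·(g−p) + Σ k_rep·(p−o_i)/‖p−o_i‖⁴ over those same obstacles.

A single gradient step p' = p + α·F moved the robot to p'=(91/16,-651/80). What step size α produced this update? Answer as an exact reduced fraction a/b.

F_att = 5/4·(g−p) = 5/4·(-5,-4) = (-6.2500,-5.0000)
o1: d²=4 ≤ ρ²=28; F_rep = 18·(0,2)/4² = (0.0000,2.2500)
o2: d²=32 > ρ²=28 → inactive
o3: d²=85 > ρ²=28 → inactive
F = F_att + ΣF_rep = (-6.2500,-2.7500)
Δp = p'−p = (-0.3125,-0.1375); α = Δx/Fx = (-5/16) / (-25/4) = 1/20
check: Δy/Fy = (-11/80) / (-11/4) = 1/20 ✓

α = 1/20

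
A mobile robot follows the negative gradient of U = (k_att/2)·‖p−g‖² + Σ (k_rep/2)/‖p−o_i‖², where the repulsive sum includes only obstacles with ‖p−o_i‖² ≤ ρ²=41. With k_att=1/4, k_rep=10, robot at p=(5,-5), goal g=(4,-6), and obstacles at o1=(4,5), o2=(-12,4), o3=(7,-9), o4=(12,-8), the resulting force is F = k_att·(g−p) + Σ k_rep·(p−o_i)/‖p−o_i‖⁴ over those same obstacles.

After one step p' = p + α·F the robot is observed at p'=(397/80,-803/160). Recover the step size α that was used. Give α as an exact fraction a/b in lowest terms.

F_att = 1/4·(g−p) = 1/4·(-1,-1) = (-0.2500,-0.2500)
o1: d²=101 > ρ²=41 → inactive
o2: d²=370 > ρ²=41 → inactive
o3: d²=20 ≤ ρ²=41; F_rep = 10·(-2,4)/20² = (-0.0500,0.1000)
o4: d²=58 > ρ²=41 → inactive
F = F_att + ΣF_rep = (-0.3000,-0.1500)
Δp = p'−p = (-0.0375,-0.0187); α = Δx/Fx = (-3/80) / (-3/10) = 1/8
check: Δy/Fy = (-3/160) / (-3/20) = 1/8 ✓

α = 1/8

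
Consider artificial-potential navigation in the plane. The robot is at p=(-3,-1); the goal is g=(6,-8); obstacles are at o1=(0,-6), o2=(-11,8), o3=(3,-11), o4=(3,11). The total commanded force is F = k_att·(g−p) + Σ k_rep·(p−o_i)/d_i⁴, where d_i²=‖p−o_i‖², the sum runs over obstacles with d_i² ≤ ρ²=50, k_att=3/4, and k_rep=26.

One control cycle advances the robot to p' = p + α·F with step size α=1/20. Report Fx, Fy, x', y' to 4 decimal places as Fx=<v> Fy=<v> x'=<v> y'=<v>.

Fx=6.6825 Fy=-5.1375 x'=-2.6659 y'=-1.2569

F_att = 3/4·(g−p) = 3/4·(9,-7) = (6.7500,-5.2500)
o1: d²=34 ≤ ρ²=50; F_rep = 26·(-3,5)/34² = (-0.0675,0.1125)
o2: d²=145 > ρ²=50 → inactive
o3: d²=136 > ρ²=50 → inactive
o4: d²=180 > ρ²=50 → inactive
F = F_att + ΣF_rep = (6.6825,-5.1375)
p' = p + 1/20·F = (-2.6659,-1.2569)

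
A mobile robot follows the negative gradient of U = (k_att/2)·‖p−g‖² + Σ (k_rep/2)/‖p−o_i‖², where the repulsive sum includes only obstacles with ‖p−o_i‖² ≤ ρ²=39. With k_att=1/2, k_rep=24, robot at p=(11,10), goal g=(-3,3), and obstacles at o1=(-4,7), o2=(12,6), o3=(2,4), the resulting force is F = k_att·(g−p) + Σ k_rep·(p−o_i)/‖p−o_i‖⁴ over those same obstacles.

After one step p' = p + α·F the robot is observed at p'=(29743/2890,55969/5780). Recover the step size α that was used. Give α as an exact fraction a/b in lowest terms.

F_att = 1/2·(g−p) = 1/2·(-14,-7) = (-7.0000,-3.5000)
o1: d²=234 > ρ²=39 → inactive
o2: d²=17 ≤ ρ²=39; F_rep = 24·(-1,4)/17² = (-0.0830,0.3322)
o3: d²=117 > ρ²=39 → inactive
F = F_att + ΣF_rep = (-7.0830,-3.1678)
Δp = p'−p = (-0.7083,-0.3168); α = Δx/Fx = (-2047/2890) / (-2047/289) = 1/10
check: Δy/Fy = (-1831/5780) / (-1831/578) = 1/10 ✓

α = 1/10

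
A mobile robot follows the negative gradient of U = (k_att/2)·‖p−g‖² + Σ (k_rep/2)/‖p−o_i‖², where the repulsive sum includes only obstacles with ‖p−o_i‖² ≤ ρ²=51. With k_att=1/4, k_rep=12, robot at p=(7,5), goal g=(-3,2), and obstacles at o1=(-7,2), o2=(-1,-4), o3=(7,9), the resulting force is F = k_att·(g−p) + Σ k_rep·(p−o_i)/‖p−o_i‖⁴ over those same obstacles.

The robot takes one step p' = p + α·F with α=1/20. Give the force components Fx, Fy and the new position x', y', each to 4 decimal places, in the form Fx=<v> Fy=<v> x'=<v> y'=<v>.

Fx=-2.5000 Fy=-0.9375 x'=6.8750 y'=4.9531

F_att = 1/4·(g−p) = 1/4·(-10,-3) = (-2.5000,-0.7500)
o1: d²=205 > ρ²=51 → inactive
o2: d²=145 > ρ²=51 → inactive
o3: d²=16 ≤ ρ²=51; F_rep = 12·(0,-4)/16² = (0.0000,-0.1875)
F = F_att + ΣF_rep = (-2.5000,-0.9375)
p' = p + 1/20·F = (6.8750,4.9531)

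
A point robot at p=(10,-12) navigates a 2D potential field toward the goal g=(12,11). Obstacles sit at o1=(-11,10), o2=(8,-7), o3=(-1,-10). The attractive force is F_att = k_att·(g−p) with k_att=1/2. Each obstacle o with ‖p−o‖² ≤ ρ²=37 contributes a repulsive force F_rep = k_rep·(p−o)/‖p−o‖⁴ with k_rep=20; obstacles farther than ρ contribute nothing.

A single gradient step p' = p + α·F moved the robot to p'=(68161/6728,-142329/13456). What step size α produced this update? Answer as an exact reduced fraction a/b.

F_att = 1/2·(g−p) = 1/2·(2,23) = (1.0000,11.5000)
o1: d²=925 > ρ²=37 → inactive
o2: d²=29 ≤ ρ²=37; F_rep = 20·(2,-5)/29² = (0.0476,-0.1189)
o3: d²=125 > ρ²=37 → inactive
F = F_att + ΣF_rep = (1.0476,11.3811)
Δp = p'−p = (0.1309,1.4226); α = Δx/Fx = (881/6728) / (881/841) = 1/8
check: Δy/Fy = (19143/13456) / (19143/1682) = 1/8 ✓

α = 1/8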